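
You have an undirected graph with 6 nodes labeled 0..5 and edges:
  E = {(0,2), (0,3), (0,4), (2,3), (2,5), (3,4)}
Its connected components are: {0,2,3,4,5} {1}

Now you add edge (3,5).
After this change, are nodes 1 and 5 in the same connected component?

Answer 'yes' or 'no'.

Initial components: {0,2,3,4,5} {1}
Adding edge (3,5): both already in same component {0,2,3,4,5}. No change.
New components: {0,2,3,4,5} {1}
Are 1 and 5 in the same component? no

Answer: no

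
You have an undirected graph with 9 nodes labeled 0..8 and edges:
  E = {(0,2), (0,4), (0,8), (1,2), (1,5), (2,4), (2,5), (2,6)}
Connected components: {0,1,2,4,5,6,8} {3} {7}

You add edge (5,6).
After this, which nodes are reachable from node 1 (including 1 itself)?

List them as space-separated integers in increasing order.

Before: nodes reachable from 1: {0,1,2,4,5,6,8}
Adding (5,6): both endpoints already in same component. Reachability from 1 unchanged.
After: nodes reachable from 1: {0,1,2,4,5,6,8}

Answer: 0 1 2 4 5 6 8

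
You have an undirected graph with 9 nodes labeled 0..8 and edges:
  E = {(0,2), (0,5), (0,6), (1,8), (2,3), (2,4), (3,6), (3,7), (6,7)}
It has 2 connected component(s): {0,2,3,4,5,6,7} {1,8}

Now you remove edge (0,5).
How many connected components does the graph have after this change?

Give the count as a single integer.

Answer: 3

Derivation:
Initial component count: 2
Remove (0,5): it was a bridge. Count increases: 2 -> 3.
  After removal, components: {0,2,3,4,6,7} {1,8} {5}
New component count: 3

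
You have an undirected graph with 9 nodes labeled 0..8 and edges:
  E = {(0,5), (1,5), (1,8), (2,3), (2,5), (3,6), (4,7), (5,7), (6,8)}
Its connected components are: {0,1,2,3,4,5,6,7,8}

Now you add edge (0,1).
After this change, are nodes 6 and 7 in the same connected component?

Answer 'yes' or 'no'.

Answer: yes

Derivation:
Initial components: {0,1,2,3,4,5,6,7,8}
Adding edge (0,1): both already in same component {0,1,2,3,4,5,6,7,8}. No change.
New components: {0,1,2,3,4,5,6,7,8}
Are 6 and 7 in the same component? yes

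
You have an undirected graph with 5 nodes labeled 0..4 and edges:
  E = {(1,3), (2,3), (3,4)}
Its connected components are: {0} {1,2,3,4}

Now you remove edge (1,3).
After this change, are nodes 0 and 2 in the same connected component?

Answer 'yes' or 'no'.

Answer: no

Derivation:
Initial components: {0} {1,2,3,4}
Removing edge (1,3): it was a bridge — component count 2 -> 3.
New components: {0} {1} {2,3,4}
Are 0 and 2 in the same component? no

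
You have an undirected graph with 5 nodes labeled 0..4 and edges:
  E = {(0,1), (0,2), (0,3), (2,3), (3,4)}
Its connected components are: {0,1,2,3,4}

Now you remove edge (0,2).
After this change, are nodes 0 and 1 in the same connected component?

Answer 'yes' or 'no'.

Answer: yes

Derivation:
Initial components: {0,1,2,3,4}
Removing edge (0,2): not a bridge — component count unchanged at 1.
New components: {0,1,2,3,4}
Are 0 and 1 in the same component? yes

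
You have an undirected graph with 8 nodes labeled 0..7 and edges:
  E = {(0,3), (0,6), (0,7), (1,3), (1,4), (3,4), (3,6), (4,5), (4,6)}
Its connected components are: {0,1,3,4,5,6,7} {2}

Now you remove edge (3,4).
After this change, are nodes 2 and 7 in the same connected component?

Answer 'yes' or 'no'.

Initial components: {0,1,3,4,5,6,7} {2}
Removing edge (3,4): not a bridge — component count unchanged at 2.
New components: {0,1,3,4,5,6,7} {2}
Are 2 and 7 in the same component? no

Answer: no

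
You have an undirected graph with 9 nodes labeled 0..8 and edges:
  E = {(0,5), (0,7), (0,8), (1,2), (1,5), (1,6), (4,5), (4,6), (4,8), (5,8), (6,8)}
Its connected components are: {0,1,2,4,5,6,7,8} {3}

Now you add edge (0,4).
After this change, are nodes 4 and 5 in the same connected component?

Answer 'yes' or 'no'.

Initial components: {0,1,2,4,5,6,7,8} {3}
Adding edge (0,4): both already in same component {0,1,2,4,5,6,7,8}. No change.
New components: {0,1,2,4,5,6,7,8} {3}
Are 4 and 5 in the same component? yes

Answer: yes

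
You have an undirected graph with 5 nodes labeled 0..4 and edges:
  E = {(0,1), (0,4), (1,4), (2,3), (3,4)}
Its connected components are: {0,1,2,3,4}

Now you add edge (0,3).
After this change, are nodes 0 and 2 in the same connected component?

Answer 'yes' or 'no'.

Initial components: {0,1,2,3,4}
Adding edge (0,3): both already in same component {0,1,2,3,4}. No change.
New components: {0,1,2,3,4}
Are 0 and 2 in the same component? yes

Answer: yes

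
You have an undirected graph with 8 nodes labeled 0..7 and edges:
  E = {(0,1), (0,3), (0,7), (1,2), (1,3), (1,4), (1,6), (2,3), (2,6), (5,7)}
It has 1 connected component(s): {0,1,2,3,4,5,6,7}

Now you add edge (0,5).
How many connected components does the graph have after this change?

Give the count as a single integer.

Initial component count: 1
Add (0,5): endpoints already in same component. Count unchanged: 1.
New component count: 1

Answer: 1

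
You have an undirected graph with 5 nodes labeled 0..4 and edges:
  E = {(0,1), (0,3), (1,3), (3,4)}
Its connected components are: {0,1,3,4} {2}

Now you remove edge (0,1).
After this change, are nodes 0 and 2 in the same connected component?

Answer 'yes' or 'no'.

Answer: no

Derivation:
Initial components: {0,1,3,4} {2}
Removing edge (0,1): not a bridge — component count unchanged at 2.
New components: {0,1,3,4} {2}
Are 0 and 2 in the same component? no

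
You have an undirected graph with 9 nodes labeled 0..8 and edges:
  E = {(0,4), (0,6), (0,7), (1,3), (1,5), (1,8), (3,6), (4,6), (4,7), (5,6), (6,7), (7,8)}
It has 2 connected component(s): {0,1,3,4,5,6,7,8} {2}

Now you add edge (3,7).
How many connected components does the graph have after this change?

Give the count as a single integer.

Initial component count: 2
Add (3,7): endpoints already in same component. Count unchanged: 2.
New component count: 2

Answer: 2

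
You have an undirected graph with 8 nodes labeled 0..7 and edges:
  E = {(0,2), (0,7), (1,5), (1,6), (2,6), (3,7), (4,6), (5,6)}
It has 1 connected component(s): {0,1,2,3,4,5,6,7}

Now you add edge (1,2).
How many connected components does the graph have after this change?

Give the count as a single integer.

Initial component count: 1
Add (1,2): endpoints already in same component. Count unchanged: 1.
New component count: 1

Answer: 1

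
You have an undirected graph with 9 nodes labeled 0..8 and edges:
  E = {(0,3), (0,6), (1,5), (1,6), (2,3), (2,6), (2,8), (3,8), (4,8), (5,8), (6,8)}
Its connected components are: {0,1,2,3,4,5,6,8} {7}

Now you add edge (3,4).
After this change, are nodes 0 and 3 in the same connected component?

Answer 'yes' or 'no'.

Answer: yes

Derivation:
Initial components: {0,1,2,3,4,5,6,8} {7}
Adding edge (3,4): both already in same component {0,1,2,3,4,5,6,8}. No change.
New components: {0,1,2,3,4,5,6,8} {7}
Are 0 and 3 in the same component? yes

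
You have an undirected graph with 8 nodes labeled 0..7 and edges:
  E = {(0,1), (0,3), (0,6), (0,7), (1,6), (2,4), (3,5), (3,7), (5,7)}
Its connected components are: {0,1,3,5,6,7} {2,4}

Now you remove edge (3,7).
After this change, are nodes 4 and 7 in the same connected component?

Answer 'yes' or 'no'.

Initial components: {0,1,3,5,6,7} {2,4}
Removing edge (3,7): not a bridge — component count unchanged at 2.
New components: {0,1,3,5,6,7} {2,4}
Are 4 and 7 in the same component? no

Answer: no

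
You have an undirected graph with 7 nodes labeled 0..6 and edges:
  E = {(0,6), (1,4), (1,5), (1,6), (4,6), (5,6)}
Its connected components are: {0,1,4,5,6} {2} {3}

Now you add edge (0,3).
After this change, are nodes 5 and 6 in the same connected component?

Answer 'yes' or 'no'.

Initial components: {0,1,4,5,6} {2} {3}
Adding edge (0,3): merges {0,1,4,5,6} and {3}.
New components: {0,1,3,4,5,6} {2}
Are 5 and 6 in the same component? yes

Answer: yes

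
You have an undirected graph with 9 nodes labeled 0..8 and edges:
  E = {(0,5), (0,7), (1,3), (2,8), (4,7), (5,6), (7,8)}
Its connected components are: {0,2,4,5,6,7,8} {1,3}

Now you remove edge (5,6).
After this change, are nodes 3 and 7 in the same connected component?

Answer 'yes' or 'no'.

Initial components: {0,2,4,5,6,7,8} {1,3}
Removing edge (5,6): it was a bridge — component count 2 -> 3.
New components: {0,2,4,5,7,8} {1,3} {6}
Are 3 and 7 in the same component? no

Answer: no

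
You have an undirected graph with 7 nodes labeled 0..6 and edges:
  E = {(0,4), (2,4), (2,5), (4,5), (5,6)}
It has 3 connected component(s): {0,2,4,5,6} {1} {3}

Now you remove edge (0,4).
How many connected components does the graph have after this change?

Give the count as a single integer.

Answer: 4

Derivation:
Initial component count: 3
Remove (0,4): it was a bridge. Count increases: 3 -> 4.
  After removal, components: {0} {1} {2,4,5,6} {3}
New component count: 4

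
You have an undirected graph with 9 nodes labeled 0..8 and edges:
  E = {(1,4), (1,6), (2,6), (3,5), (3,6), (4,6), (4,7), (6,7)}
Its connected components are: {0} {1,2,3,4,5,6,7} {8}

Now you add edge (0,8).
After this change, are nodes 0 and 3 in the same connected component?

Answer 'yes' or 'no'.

Answer: no

Derivation:
Initial components: {0} {1,2,3,4,5,6,7} {8}
Adding edge (0,8): merges {0} and {8}.
New components: {0,8} {1,2,3,4,5,6,7}
Are 0 and 3 in the same component? no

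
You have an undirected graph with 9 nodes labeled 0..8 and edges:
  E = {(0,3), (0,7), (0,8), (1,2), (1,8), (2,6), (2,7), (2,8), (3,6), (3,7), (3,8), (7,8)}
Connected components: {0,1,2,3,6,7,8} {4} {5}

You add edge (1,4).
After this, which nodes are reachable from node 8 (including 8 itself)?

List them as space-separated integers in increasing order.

Before: nodes reachable from 8: {0,1,2,3,6,7,8}
Adding (1,4): merges 8's component with another. Reachability grows.
After: nodes reachable from 8: {0,1,2,3,4,6,7,8}

Answer: 0 1 2 3 4 6 7 8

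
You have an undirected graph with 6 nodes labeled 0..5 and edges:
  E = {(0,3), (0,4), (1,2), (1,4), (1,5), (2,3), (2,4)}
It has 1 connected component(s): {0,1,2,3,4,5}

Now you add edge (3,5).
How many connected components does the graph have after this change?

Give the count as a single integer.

Answer: 1

Derivation:
Initial component count: 1
Add (3,5): endpoints already in same component. Count unchanged: 1.
New component count: 1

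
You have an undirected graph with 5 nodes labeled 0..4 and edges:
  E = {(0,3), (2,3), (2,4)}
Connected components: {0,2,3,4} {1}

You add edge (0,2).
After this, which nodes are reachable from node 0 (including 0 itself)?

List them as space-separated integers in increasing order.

Answer: 0 2 3 4

Derivation:
Before: nodes reachable from 0: {0,2,3,4}
Adding (0,2): both endpoints already in same component. Reachability from 0 unchanged.
After: nodes reachable from 0: {0,2,3,4}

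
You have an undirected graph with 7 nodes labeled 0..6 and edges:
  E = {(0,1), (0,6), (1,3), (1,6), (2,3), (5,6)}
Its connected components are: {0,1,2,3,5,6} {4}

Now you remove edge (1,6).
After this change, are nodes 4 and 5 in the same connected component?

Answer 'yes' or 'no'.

Answer: no

Derivation:
Initial components: {0,1,2,3,5,6} {4}
Removing edge (1,6): not a bridge — component count unchanged at 2.
New components: {0,1,2,3,5,6} {4}
Are 4 and 5 in the same component? no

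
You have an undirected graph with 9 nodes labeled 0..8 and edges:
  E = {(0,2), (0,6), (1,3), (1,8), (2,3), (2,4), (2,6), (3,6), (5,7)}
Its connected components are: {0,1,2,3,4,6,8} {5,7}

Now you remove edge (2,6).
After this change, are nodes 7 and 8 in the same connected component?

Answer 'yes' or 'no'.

Answer: no

Derivation:
Initial components: {0,1,2,3,4,6,8} {5,7}
Removing edge (2,6): not a bridge — component count unchanged at 2.
New components: {0,1,2,3,4,6,8} {5,7}
Are 7 and 8 in the same component? no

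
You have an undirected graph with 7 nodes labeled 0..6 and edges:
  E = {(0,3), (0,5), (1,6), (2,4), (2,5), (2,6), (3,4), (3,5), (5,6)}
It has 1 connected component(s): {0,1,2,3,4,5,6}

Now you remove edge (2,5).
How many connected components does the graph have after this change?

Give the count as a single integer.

Initial component count: 1
Remove (2,5): not a bridge. Count unchanged: 1.
  After removal, components: {0,1,2,3,4,5,6}
New component count: 1

Answer: 1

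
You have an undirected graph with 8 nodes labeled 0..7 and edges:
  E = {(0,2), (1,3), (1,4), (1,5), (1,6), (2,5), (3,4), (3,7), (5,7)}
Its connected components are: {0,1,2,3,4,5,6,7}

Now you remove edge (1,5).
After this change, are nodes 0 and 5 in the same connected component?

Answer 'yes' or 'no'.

Initial components: {0,1,2,3,4,5,6,7}
Removing edge (1,5): not a bridge — component count unchanged at 1.
New components: {0,1,2,3,4,5,6,7}
Are 0 and 5 in the same component? yes

Answer: yes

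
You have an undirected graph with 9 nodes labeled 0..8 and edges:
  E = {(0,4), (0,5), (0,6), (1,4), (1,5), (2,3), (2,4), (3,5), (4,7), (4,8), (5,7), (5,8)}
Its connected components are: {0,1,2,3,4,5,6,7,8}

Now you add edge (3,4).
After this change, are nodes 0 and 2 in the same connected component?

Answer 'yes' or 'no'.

Initial components: {0,1,2,3,4,5,6,7,8}
Adding edge (3,4): both already in same component {0,1,2,3,4,5,6,7,8}. No change.
New components: {0,1,2,3,4,5,6,7,8}
Are 0 and 2 in the same component? yes

Answer: yes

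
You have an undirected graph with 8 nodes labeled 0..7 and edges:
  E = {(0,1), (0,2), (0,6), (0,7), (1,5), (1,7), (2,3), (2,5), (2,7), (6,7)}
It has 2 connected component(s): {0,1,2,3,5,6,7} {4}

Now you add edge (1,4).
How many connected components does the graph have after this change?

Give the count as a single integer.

Initial component count: 2
Add (1,4): merges two components. Count decreases: 2 -> 1.
New component count: 1

Answer: 1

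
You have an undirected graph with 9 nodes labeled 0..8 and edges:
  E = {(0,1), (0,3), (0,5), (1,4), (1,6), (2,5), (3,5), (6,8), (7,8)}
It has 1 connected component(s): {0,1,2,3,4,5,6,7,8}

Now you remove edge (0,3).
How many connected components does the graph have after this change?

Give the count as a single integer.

Answer: 1

Derivation:
Initial component count: 1
Remove (0,3): not a bridge. Count unchanged: 1.
  After removal, components: {0,1,2,3,4,5,6,7,8}
New component count: 1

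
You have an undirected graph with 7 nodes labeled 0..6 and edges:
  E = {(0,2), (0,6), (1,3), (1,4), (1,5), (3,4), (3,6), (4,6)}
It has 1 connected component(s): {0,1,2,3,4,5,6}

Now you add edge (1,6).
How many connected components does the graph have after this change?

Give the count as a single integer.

Initial component count: 1
Add (1,6): endpoints already in same component. Count unchanged: 1.
New component count: 1

Answer: 1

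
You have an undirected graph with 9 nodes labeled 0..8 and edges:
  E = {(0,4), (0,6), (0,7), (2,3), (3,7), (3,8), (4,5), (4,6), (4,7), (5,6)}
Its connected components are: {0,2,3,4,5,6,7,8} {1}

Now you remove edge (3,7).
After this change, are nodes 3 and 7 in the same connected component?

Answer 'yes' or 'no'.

Answer: no

Derivation:
Initial components: {0,2,3,4,5,6,7,8} {1}
Removing edge (3,7): it was a bridge — component count 2 -> 3.
New components: {0,4,5,6,7} {1} {2,3,8}
Are 3 and 7 in the same component? no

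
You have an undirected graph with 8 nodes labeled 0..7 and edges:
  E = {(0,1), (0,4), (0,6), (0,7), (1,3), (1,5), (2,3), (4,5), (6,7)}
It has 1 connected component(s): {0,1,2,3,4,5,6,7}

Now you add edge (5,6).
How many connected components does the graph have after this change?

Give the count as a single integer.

Initial component count: 1
Add (5,6): endpoints already in same component. Count unchanged: 1.
New component count: 1

Answer: 1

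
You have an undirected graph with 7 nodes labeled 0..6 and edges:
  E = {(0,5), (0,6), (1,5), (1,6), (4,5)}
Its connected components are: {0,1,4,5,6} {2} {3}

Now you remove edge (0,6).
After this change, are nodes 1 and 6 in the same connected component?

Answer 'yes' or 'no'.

Answer: yes

Derivation:
Initial components: {0,1,4,5,6} {2} {3}
Removing edge (0,6): not a bridge — component count unchanged at 3.
New components: {0,1,4,5,6} {2} {3}
Are 1 and 6 in the same component? yes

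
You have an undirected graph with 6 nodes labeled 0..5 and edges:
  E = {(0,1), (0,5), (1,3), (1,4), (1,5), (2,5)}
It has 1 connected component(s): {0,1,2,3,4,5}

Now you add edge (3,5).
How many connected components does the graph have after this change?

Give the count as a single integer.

Initial component count: 1
Add (3,5): endpoints already in same component. Count unchanged: 1.
New component count: 1

Answer: 1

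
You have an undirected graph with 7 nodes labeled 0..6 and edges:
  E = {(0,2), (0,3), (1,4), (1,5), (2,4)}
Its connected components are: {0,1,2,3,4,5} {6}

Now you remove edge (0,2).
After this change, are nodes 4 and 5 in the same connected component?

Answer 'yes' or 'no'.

Initial components: {0,1,2,3,4,5} {6}
Removing edge (0,2): it was a bridge — component count 2 -> 3.
New components: {0,3} {1,2,4,5} {6}
Are 4 and 5 in the same component? yes

Answer: yes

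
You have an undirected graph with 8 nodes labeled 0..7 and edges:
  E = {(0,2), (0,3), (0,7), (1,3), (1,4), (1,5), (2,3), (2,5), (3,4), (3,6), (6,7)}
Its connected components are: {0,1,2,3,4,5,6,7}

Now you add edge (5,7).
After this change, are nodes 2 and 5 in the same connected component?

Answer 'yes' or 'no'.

Initial components: {0,1,2,3,4,5,6,7}
Adding edge (5,7): both already in same component {0,1,2,3,4,5,6,7}. No change.
New components: {0,1,2,3,4,5,6,7}
Are 2 and 5 in the same component? yes

Answer: yes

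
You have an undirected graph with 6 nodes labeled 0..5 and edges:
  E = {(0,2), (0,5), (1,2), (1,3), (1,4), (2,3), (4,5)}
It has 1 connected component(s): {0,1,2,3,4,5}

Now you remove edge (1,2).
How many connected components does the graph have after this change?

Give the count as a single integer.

Answer: 1

Derivation:
Initial component count: 1
Remove (1,2): not a bridge. Count unchanged: 1.
  After removal, components: {0,1,2,3,4,5}
New component count: 1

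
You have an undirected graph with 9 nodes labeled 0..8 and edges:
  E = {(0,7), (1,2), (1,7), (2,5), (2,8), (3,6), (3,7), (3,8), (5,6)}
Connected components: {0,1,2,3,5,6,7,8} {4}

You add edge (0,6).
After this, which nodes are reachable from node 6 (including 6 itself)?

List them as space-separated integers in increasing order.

Answer: 0 1 2 3 5 6 7 8

Derivation:
Before: nodes reachable from 6: {0,1,2,3,5,6,7,8}
Adding (0,6): both endpoints already in same component. Reachability from 6 unchanged.
After: nodes reachable from 6: {0,1,2,3,5,6,7,8}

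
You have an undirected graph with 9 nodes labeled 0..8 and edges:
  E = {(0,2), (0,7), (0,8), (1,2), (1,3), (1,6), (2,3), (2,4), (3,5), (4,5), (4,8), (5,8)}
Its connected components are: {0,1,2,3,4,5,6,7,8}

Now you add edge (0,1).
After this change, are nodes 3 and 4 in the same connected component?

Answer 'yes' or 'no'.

Answer: yes

Derivation:
Initial components: {0,1,2,3,4,5,6,7,8}
Adding edge (0,1): both already in same component {0,1,2,3,4,5,6,7,8}. No change.
New components: {0,1,2,3,4,5,6,7,8}
Are 3 and 4 in the same component? yes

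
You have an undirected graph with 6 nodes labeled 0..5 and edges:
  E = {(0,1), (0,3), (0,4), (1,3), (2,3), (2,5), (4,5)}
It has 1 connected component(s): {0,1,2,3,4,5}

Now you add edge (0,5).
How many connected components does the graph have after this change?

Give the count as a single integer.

Initial component count: 1
Add (0,5): endpoints already in same component. Count unchanged: 1.
New component count: 1

Answer: 1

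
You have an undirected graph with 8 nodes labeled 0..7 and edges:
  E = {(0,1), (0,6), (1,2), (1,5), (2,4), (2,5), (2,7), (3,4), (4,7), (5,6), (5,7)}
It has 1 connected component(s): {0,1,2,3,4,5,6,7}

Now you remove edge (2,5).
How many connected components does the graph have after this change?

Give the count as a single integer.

Initial component count: 1
Remove (2,5): not a bridge. Count unchanged: 1.
  After removal, components: {0,1,2,3,4,5,6,7}
New component count: 1

Answer: 1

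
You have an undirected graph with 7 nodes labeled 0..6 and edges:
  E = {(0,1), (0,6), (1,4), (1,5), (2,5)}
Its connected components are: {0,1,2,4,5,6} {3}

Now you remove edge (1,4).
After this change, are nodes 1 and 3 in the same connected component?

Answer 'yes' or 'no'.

Answer: no

Derivation:
Initial components: {0,1,2,4,5,6} {3}
Removing edge (1,4): it was a bridge — component count 2 -> 3.
New components: {0,1,2,5,6} {3} {4}
Are 1 and 3 in the same component? no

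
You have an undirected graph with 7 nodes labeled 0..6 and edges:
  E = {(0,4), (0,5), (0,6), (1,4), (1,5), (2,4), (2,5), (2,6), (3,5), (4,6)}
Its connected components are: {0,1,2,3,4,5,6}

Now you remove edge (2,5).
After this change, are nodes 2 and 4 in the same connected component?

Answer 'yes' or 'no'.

Initial components: {0,1,2,3,4,5,6}
Removing edge (2,5): not a bridge — component count unchanged at 1.
New components: {0,1,2,3,4,5,6}
Are 2 and 4 in the same component? yes

Answer: yes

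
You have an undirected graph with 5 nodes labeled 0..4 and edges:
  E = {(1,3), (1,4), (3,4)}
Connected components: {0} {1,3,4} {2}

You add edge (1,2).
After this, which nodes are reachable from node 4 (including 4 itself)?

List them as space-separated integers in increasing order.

Answer: 1 2 3 4

Derivation:
Before: nodes reachable from 4: {1,3,4}
Adding (1,2): merges 4's component with another. Reachability grows.
After: nodes reachable from 4: {1,2,3,4}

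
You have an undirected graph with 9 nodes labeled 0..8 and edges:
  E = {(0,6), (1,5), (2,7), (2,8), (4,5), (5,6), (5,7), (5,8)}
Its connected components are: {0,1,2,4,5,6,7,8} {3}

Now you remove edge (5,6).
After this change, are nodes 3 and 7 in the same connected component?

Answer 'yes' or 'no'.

Answer: no

Derivation:
Initial components: {0,1,2,4,5,6,7,8} {3}
Removing edge (5,6): it was a bridge — component count 2 -> 3.
New components: {0,6} {1,2,4,5,7,8} {3}
Are 3 and 7 in the same component? no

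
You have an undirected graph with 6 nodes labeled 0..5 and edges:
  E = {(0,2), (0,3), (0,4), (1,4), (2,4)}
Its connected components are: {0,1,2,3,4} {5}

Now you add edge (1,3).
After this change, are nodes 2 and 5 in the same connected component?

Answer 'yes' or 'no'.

Answer: no

Derivation:
Initial components: {0,1,2,3,4} {5}
Adding edge (1,3): both already in same component {0,1,2,3,4}. No change.
New components: {0,1,2,3,4} {5}
Are 2 and 5 in the same component? no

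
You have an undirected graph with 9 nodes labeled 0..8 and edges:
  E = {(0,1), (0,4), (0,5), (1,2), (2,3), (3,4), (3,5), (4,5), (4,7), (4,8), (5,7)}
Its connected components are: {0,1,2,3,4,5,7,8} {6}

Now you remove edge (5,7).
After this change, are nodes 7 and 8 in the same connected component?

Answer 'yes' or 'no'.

Answer: yes

Derivation:
Initial components: {0,1,2,3,4,5,7,8} {6}
Removing edge (5,7): not a bridge — component count unchanged at 2.
New components: {0,1,2,3,4,5,7,8} {6}
Are 7 and 8 in the same component? yes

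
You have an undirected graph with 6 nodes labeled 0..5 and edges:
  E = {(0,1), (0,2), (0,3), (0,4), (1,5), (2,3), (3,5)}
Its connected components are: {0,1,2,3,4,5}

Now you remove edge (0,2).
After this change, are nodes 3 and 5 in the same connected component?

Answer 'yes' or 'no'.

Answer: yes

Derivation:
Initial components: {0,1,2,3,4,5}
Removing edge (0,2): not a bridge — component count unchanged at 1.
New components: {0,1,2,3,4,5}
Are 3 and 5 in the same component? yes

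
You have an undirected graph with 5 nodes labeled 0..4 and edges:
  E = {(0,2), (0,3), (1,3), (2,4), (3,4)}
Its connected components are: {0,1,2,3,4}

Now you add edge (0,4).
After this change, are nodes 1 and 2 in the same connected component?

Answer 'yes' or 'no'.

Initial components: {0,1,2,3,4}
Adding edge (0,4): both already in same component {0,1,2,3,4}. No change.
New components: {0,1,2,3,4}
Are 1 and 2 in the same component? yes

Answer: yes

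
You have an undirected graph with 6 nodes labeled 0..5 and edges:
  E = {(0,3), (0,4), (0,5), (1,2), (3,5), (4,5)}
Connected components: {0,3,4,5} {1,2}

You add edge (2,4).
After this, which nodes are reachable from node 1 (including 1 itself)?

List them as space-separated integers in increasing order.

Before: nodes reachable from 1: {1,2}
Adding (2,4): merges 1's component with another. Reachability grows.
After: nodes reachable from 1: {0,1,2,3,4,5}

Answer: 0 1 2 3 4 5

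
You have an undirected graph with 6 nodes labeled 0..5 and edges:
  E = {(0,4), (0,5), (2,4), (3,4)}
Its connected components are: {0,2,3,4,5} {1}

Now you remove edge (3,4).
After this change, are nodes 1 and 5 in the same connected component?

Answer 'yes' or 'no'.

Initial components: {0,2,3,4,5} {1}
Removing edge (3,4): it was a bridge — component count 2 -> 3.
New components: {0,2,4,5} {1} {3}
Are 1 and 5 in the same component? no

Answer: no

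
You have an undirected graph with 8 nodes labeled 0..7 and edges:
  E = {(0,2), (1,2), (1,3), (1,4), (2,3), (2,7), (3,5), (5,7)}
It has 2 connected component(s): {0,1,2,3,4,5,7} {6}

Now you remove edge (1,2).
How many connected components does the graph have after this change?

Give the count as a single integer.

Initial component count: 2
Remove (1,2): not a bridge. Count unchanged: 2.
  After removal, components: {0,1,2,3,4,5,7} {6}
New component count: 2

Answer: 2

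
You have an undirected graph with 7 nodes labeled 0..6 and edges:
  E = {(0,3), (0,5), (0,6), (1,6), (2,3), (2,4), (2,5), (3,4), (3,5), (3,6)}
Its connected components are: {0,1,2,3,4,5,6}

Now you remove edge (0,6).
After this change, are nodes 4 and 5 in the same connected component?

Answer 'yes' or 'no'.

Answer: yes

Derivation:
Initial components: {0,1,2,3,4,5,6}
Removing edge (0,6): not a bridge — component count unchanged at 1.
New components: {0,1,2,3,4,5,6}
Are 4 and 5 in the same component? yes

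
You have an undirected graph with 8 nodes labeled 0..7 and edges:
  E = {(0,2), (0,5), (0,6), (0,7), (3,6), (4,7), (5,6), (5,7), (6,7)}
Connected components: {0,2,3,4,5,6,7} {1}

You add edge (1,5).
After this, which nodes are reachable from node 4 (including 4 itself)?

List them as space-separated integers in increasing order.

Answer: 0 1 2 3 4 5 6 7

Derivation:
Before: nodes reachable from 4: {0,2,3,4,5,6,7}
Adding (1,5): merges 4's component with another. Reachability grows.
After: nodes reachable from 4: {0,1,2,3,4,5,6,7}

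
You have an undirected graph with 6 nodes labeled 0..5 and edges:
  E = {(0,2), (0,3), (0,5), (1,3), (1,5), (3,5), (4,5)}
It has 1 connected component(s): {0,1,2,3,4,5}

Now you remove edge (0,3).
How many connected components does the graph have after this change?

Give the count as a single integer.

Answer: 1

Derivation:
Initial component count: 1
Remove (0,3): not a bridge. Count unchanged: 1.
  After removal, components: {0,1,2,3,4,5}
New component count: 1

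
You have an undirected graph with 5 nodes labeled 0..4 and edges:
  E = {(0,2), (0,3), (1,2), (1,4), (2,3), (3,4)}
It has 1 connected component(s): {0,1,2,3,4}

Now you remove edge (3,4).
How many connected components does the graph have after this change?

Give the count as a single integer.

Answer: 1

Derivation:
Initial component count: 1
Remove (3,4): not a bridge. Count unchanged: 1.
  After removal, components: {0,1,2,3,4}
New component count: 1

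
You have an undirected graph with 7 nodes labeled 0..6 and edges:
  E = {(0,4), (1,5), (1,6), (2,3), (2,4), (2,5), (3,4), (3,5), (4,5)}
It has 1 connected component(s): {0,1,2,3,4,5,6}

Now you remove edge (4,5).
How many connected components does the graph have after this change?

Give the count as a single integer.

Initial component count: 1
Remove (4,5): not a bridge. Count unchanged: 1.
  After removal, components: {0,1,2,3,4,5,6}
New component count: 1

Answer: 1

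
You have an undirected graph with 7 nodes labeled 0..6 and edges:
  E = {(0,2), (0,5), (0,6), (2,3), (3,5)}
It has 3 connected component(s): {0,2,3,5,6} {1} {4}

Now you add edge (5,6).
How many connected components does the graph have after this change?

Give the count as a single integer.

Initial component count: 3
Add (5,6): endpoints already in same component. Count unchanged: 3.
New component count: 3

Answer: 3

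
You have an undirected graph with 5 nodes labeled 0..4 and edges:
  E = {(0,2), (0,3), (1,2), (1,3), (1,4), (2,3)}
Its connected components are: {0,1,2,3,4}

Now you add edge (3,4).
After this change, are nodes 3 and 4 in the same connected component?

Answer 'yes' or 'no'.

Answer: yes

Derivation:
Initial components: {0,1,2,3,4}
Adding edge (3,4): both already in same component {0,1,2,3,4}. No change.
New components: {0,1,2,3,4}
Are 3 and 4 in the same component? yes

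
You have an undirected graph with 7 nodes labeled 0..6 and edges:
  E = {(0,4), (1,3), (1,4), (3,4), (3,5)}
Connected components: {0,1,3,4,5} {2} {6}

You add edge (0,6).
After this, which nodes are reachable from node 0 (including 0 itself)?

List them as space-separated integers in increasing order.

Before: nodes reachable from 0: {0,1,3,4,5}
Adding (0,6): merges 0's component with another. Reachability grows.
After: nodes reachable from 0: {0,1,3,4,5,6}

Answer: 0 1 3 4 5 6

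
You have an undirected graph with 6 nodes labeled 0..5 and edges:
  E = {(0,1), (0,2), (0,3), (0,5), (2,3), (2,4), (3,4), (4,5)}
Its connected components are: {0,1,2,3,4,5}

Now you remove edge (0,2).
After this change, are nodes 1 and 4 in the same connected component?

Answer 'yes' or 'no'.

Initial components: {0,1,2,3,4,5}
Removing edge (0,2): not a bridge — component count unchanged at 1.
New components: {0,1,2,3,4,5}
Are 1 and 4 in the same component? yes

Answer: yes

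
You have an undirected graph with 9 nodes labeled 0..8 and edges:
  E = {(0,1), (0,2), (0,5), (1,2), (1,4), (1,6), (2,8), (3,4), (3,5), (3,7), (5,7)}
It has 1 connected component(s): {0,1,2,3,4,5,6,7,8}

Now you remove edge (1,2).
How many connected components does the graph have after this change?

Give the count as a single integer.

Answer: 1

Derivation:
Initial component count: 1
Remove (1,2): not a bridge. Count unchanged: 1.
  After removal, components: {0,1,2,3,4,5,6,7,8}
New component count: 1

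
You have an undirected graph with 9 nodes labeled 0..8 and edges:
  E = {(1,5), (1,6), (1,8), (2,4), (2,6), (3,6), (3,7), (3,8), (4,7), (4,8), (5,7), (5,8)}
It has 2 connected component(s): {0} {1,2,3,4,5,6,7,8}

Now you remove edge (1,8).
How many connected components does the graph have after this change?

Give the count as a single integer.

Answer: 2

Derivation:
Initial component count: 2
Remove (1,8): not a bridge. Count unchanged: 2.
  After removal, components: {0} {1,2,3,4,5,6,7,8}
New component count: 2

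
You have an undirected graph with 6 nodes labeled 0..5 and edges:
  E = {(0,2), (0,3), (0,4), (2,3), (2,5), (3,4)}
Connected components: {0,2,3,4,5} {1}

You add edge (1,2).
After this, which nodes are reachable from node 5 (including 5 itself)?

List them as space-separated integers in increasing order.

Answer: 0 1 2 3 4 5

Derivation:
Before: nodes reachable from 5: {0,2,3,4,5}
Adding (1,2): merges 5's component with another. Reachability grows.
After: nodes reachable from 5: {0,1,2,3,4,5}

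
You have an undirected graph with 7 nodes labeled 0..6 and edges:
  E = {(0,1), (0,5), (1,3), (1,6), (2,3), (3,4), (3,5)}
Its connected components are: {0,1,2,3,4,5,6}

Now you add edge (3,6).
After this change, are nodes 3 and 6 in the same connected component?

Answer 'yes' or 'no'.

Answer: yes

Derivation:
Initial components: {0,1,2,3,4,5,6}
Adding edge (3,6): both already in same component {0,1,2,3,4,5,6}. No change.
New components: {0,1,2,3,4,5,6}
Are 3 and 6 in the same component? yes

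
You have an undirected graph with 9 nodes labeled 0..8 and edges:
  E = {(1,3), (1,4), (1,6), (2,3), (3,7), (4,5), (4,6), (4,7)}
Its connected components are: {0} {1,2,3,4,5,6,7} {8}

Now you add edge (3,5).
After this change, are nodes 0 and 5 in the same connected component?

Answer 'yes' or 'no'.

Initial components: {0} {1,2,3,4,5,6,7} {8}
Adding edge (3,5): both already in same component {1,2,3,4,5,6,7}. No change.
New components: {0} {1,2,3,4,5,6,7} {8}
Are 0 and 5 in the same component? no

Answer: no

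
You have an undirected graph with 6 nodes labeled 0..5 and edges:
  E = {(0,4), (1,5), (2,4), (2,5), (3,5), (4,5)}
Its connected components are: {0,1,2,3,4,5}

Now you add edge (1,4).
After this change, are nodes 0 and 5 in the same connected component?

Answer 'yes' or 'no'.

Initial components: {0,1,2,3,4,5}
Adding edge (1,4): both already in same component {0,1,2,3,4,5}. No change.
New components: {0,1,2,3,4,5}
Are 0 and 5 in the same component? yes

Answer: yes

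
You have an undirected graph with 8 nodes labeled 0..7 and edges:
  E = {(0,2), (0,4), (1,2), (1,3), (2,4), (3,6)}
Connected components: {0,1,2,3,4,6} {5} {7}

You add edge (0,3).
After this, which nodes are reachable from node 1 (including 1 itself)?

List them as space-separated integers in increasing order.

Before: nodes reachable from 1: {0,1,2,3,4,6}
Adding (0,3): both endpoints already in same component. Reachability from 1 unchanged.
After: nodes reachable from 1: {0,1,2,3,4,6}

Answer: 0 1 2 3 4 6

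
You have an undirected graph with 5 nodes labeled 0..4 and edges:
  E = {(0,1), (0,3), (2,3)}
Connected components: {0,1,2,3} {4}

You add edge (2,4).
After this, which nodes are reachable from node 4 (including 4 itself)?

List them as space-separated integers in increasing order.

Before: nodes reachable from 4: {4}
Adding (2,4): merges 4's component with another. Reachability grows.
After: nodes reachable from 4: {0,1,2,3,4}

Answer: 0 1 2 3 4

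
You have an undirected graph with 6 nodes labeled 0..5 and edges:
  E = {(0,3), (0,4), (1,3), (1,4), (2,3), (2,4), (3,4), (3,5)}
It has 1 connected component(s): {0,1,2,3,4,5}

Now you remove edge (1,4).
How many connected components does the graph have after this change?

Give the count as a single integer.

Answer: 1

Derivation:
Initial component count: 1
Remove (1,4): not a bridge. Count unchanged: 1.
  After removal, components: {0,1,2,3,4,5}
New component count: 1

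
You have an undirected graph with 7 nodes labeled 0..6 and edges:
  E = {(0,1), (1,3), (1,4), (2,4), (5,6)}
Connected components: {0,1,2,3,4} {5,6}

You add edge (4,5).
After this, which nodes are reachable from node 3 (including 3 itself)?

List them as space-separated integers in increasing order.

Answer: 0 1 2 3 4 5 6

Derivation:
Before: nodes reachable from 3: {0,1,2,3,4}
Adding (4,5): merges 3's component with another. Reachability grows.
After: nodes reachable from 3: {0,1,2,3,4,5,6}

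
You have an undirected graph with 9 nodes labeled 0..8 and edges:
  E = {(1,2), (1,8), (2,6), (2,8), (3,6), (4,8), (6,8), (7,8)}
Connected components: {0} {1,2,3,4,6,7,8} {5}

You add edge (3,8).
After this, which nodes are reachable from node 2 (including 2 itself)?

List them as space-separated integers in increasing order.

Answer: 1 2 3 4 6 7 8

Derivation:
Before: nodes reachable from 2: {1,2,3,4,6,7,8}
Adding (3,8): both endpoints already in same component. Reachability from 2 unchanged.
After: nodes reachable from 2: {1,2,3,4,6,7,8}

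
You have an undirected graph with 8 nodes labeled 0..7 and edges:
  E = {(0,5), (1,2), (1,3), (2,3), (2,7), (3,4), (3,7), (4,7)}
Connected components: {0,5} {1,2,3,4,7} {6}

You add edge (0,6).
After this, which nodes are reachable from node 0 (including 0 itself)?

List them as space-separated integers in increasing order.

Answer: 0 5 6

Derivation:
Before: nodes reachable from 0: {0,5}
Adding (0,6): merges 0's component with another. Reachability grows.
After: nodes reachable from 0: {0,5,6}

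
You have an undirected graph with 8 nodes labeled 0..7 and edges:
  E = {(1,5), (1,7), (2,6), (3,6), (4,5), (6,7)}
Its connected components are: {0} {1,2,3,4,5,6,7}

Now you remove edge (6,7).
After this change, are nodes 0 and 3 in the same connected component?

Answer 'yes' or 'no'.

Initial components: {0} {1,2,3,4,5,6,7}
Removing edge (6,7): it was a bridge — component count 2 -> 3.
New components: {0} {1,4,5,7} {2,3,6}
Are 0 and 3 in the same component? no

Answer: no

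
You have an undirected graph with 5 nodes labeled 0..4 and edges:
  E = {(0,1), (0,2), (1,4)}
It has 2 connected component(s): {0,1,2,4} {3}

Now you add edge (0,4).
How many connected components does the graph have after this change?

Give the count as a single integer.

Answer: 2

Derivation:
Initial component count: 2
Add (0,4): endpoints already in same component. Count unchanged: 2.
New component count: 2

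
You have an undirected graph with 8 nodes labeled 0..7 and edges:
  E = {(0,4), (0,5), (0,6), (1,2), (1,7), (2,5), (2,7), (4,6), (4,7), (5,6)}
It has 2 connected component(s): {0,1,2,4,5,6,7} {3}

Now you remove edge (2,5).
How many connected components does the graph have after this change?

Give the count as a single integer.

Initial component count: 2
Remove (2,5): not a bridge. Count unchanged: 2.
  After removal, components: {0,1,2,4,5,6,7} {3}
New component count: 2

Answer: 2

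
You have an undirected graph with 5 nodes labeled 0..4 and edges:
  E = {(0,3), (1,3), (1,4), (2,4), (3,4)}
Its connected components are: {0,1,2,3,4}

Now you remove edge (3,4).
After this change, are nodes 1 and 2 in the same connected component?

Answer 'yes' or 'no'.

Initial components: {0,1,2,3,4}
Removing edge (3,4): not a bridge — component count unchanged at 1.
New components: {0,1,2,3,4}
Are 1 and 2 in the same component? yes

Answer: yes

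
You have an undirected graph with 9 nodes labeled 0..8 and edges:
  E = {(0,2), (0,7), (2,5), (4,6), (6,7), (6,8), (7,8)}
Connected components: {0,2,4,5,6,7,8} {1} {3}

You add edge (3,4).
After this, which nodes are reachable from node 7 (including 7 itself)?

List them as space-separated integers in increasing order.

Before: nodes reachable from 7: {0,2,4,5,6,7,8}
Adding (3,4): merges 7's component with another. Reachability grows.
After: nodes reachable from 7: {0,2,3,4,5,6,7,8}

Answer: 0 2 3 4 5 6 7 8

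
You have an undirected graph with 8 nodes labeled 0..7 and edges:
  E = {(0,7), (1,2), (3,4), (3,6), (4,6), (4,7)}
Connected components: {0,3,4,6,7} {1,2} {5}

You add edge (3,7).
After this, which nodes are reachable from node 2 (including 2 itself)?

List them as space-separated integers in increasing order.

Answer: 1 2

Derivation:
Before: nodes reachable from 2: {1,2}
Adding (3,7): both endpoints already in same component. Reachability from 2 unchanged.
After: nodes reachable from 2: {1,2}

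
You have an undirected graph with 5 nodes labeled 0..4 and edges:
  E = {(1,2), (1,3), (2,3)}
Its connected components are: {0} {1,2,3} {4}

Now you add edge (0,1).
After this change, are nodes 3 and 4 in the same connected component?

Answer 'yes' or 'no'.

Answer: no

Derivation:
Initial components: {0} {1,2,3} {4}
Adding edge (0,1): merges {0} and {1,2,3}.
New components: {0,1,2,3} {4}
Are 3 and 4 in the same component? no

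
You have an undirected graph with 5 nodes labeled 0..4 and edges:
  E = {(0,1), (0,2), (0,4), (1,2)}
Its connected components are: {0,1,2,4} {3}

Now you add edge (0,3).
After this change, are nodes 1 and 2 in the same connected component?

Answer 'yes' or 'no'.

Answer: yes

Derivation:
Initial components: {0,1,2,4} {3}
Adding edge (0,3): merges {0,1,2,4} and {3}.
New components: {0,1,2,3,4}
Are 1 and 2 in the same component? yes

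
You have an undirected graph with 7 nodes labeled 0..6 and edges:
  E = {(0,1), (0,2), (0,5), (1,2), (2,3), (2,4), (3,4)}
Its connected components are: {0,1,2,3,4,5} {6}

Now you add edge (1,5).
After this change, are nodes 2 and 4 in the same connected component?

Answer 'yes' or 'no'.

Initial components: {0,1,2,3,4,5} {6}
Adding edge (1,5): both already in same component {0,1,2,3,4,5}. No change.
New components: {0,1,2,3,4,5} {6}
Are 2 and 4 in the same component? yes

Answer: yes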